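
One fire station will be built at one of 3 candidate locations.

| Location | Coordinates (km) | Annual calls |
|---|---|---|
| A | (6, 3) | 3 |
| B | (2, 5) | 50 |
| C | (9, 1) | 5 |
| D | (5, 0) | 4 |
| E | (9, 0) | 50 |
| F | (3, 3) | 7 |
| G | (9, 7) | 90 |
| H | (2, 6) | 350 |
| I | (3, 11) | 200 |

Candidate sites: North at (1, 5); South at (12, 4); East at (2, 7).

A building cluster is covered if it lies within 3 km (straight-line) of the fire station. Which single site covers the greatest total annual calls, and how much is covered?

Coverage radius r = 3 km; a point is covered iff (Δx)²+(Δy)² ≤ 3² = 9.
  North (1, 5): covers {B, F, H} → 407
  South (12, 4): covers {none} → 0
  East (2, 7): covers {B, H} → 400
Maximum coverage at North: 407 annual calls.

North, covering 407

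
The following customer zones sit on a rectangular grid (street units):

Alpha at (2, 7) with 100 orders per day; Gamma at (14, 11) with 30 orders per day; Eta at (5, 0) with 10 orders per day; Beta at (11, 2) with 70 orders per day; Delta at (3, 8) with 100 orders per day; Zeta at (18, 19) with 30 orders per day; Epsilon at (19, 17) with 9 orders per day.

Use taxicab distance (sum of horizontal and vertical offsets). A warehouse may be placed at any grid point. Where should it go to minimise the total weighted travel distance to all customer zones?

Manhattan distance separates: Σwᵢ(|x−xᵢ|+|y−yᵢ|) = Σwᵢ|x−xᵢ| + Σwᵢ|y−yᵢ|, so x and y are optimised independently as 1-D weighted medians.
Total weight W = 349; half = 174.5.
x-coordinate, sorted with cumulative weight:
  x=2 (Alpha, w=100) cum 100
  x=3 (Delta, w=100) cum 200  ← median
  x=5 (Eta, w=10) cum 210
  x=11 (Beta, w=70) cum 280
  x=14 (Gamma, w=30) cum 310
  x=18 (Zeta, w=30) cum 340
  x=19 (Epsilon, w=9) cum 349
⇒ x* = 3
y-coordinate, sorted with cumulative weight:
  y=0 (Eta, w=10) cum 10
  y=2 (Beta, w=70) cum 80
  y=7 (Alpha, w=100) cum 180  ← median
  y=8 (Delta, w=100) cum 280
  y=11 (Gamma, w=30) cum 310
  y=17 (Epsilon, w=9) cum 319
  y=19 (Zeta, w=30) cum 349
⇒ y* = 7

(3, 7)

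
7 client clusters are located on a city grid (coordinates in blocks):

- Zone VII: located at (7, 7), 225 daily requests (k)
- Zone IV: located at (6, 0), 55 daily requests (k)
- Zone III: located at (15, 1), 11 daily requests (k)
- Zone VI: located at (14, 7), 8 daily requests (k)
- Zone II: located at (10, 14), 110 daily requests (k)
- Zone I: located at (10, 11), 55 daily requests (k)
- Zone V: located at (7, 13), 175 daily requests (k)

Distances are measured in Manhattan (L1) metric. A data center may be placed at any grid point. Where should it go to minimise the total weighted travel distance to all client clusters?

(7, 11)

Manhattan distance separates: Σwᵢ(|x−xᵢ|+|y−yᵢ|) = Σwᵢ|x−xᵢ| + Σwᵢ|y−yᵢ|, so x and y are optimised independently as 1-D weighted medians.
Total weight W = 639; half = 319.5.
x-coordinate, sorted with cumulative weight:
  x=6 (Zone IV, w=55) cum 55
  x=7 (Zone VII, w=225) cum 280
  x=7 (Zone V, w=175) cum 455  ← median
  x=10 (Zone II, w=110) cum 565
  x=10 (Zone I, w=55) cum 620
  x=14 (Zone VI, w=8) cum 628
  x=15 (Zone III, w=11) cum 639
⇒ x* = 7
y-coordinate, sorted with cumulative weight:
  y=0 (Zone IV, w=55) cum 55
  y=1 (Zone III, w=11) cum 66
  y=7 (Zone VII, w=225) cum 291
  y=7 (Zone VI, w=8) cum 299
  y=11 (Zone I, w=55) cum 354  ← median
  y=13 (Zone V, w=175) cum 529
  y=14 (Zone II, w=110) cum 639
⇒ y* = 11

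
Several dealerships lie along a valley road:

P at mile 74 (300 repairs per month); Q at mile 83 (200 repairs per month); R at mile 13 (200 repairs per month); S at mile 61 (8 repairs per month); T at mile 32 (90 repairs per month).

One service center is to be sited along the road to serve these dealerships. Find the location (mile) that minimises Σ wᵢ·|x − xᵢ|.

For a sum of weighted absolute distances on a line, the optimum is the weighted median (not the mean). Total weight W = 798; half-weight = 399.
Sort by position and accumulate weight:
  mile 13 (R, w=200) → cum 200
  mile 32 (T, w=90) → cum 290
  mile 61 (S, w=8) → cum 298
  mile 74 (P, w=300) → cum 598  ≥ 399 → median here
  mile 83 (Q, w=200) → cum 798
Optimal location: mile 74.

x = 74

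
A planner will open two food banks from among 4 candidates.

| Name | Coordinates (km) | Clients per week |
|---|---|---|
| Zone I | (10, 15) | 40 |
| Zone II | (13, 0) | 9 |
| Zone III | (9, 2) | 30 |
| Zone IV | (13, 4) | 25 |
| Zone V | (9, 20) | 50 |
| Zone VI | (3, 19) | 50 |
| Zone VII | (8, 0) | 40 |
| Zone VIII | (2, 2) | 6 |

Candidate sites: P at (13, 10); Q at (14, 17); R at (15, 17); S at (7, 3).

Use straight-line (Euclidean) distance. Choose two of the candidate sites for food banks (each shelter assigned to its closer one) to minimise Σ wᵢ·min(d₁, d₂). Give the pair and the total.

{Q, S}, total 1466.1

Evaluate every pair (each demand assigned to the nearer of the two):
  {Q, S}: total = 1466.1
  {R, S}: total = 1595.7
  {P, S}: total = 1879.0
  {P, Q}: total = 2066.6
  {P, R}: total = 2196.2
  {Q, R}: total = 2819.4
Best pair: {Q, S} with total 1466.1.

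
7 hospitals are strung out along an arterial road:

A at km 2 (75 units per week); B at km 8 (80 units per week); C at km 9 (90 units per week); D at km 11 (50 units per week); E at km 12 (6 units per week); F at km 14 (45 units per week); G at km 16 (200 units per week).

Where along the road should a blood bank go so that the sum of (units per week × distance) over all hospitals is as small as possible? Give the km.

For a sum of weighted absolute distances on a line, the optimum is the weighted median (not the mean). Total weight W = 546; half-weight = 273.
Sort by position and accumulate weight:
  km 2 (A, w=75) → cum 75
  km 8 (B, w=80) → cum 155
  km 9 (C, w=90) → cum 245
  km 11 (D, w=50) → cum 295  ≥ 273 → median here
  km 12 (E, w=6) → cum 301
  km 14 (F, w=45) → cum 346
  km 16 (G, w=200) → cum 546
Optimal location: km 11.

x = 11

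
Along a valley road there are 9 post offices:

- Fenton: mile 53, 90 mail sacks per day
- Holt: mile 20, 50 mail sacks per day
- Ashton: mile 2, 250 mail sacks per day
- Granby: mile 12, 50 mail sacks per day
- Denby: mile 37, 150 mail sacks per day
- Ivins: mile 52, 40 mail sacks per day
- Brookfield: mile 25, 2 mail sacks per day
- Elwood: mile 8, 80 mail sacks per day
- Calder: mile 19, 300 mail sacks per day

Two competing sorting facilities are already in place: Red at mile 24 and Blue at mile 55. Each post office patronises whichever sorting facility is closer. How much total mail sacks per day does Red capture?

882

The indifferent point is the midpoint (24+55)/2 = 39.5; post offices left of it (closer to Red at 24) go to Red, those right go to Blue.
  Ashton at 2 (w=250) → Red
  Elwood at 8 (w=80) → Red
  Granby at 12 (w=50) → Red
  Calder at 19 (w=300) → Red
  Holt at 20 (w=50) → Red
  Brookfield at 25 (w=2) → Red
  Denby at 37 (w=150) → Red
  Ivins at 52 (w=40) → Blue
  Fenton at 53 (w=90) → Blue
Red captures 882; Blue captures 130.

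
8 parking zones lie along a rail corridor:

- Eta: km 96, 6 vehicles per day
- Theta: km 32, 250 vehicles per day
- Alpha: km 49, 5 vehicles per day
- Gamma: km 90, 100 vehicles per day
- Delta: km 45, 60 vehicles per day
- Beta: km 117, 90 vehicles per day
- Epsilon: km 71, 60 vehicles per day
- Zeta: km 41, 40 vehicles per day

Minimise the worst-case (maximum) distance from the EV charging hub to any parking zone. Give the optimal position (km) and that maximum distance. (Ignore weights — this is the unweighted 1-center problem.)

location 74.5, max distance 42.5

The 1-center on a line is the midpoint of the two extreme points: leftmost at 32, rightmost at 117.
Optimal location = (32 + 117)/2 = 74.5; maximum distance = (117 − 32)/2 = 42.5.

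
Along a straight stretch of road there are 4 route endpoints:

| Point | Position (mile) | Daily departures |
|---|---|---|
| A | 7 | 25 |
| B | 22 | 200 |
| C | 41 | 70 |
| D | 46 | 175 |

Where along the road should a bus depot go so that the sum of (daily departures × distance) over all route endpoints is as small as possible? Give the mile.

For a sum of weighted absolute distances on a line, the optimum is the weighted median (not the mean). Total weight W = 470; half-weight = 235.
Sort by position and accumulate weight:
  mile 7 (A, w=25) → cum 25
  mile 22 (B, w=200) → cum 225
  mile 41 (C, w=70) → cum 295  ≥ 235 → median here
  mile 46 (D, w=175) → cum 470
Optimal location: mile 41.

x = 41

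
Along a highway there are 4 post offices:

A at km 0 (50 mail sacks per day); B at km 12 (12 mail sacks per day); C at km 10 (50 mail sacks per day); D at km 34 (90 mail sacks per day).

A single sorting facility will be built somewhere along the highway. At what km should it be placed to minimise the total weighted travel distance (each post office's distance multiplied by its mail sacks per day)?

x = 12

For a sum of weighted absolute distances on a line, the optimum is the weighted median (not the mean). Total weight W = 202; half-weight = 101.
Sort by position and accumulate weight:
  km 0 (A, w=50) → cum 50
  km 10 (C, w=50) → cum 100
  km 12 (B, w=12) → cum 112  ≥ 101 → median here
  km 34 (D, w=90) → cum 202
Optimal location: km 12.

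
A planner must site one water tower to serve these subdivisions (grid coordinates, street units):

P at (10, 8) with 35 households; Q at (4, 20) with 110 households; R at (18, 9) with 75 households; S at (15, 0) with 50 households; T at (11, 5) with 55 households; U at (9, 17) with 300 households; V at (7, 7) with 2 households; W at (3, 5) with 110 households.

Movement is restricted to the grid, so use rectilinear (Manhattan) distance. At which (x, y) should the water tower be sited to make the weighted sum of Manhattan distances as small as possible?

(9, 17)

Manhattan distance separates: Σwᵢ(|x−xᵢ|+|y−yᵢ|) = Σwᵢ|x−xᵢ| + Σwᵢ|y−yᵢ|, so x and y are optimised independently as 1-D weighted medians.
Total weight W = 737; half = 368.5.
x-coordinate, sorted with cumulative weight:
  x=3 (W, w=110) cum 110
  x=4 (Q, w=110) cum 220
  x=7 (V, w=2) cum 222
  x=9 (U, w=300) cum 522  ← median
  x=10 (P, w=35) cum 557
  x=11 (T, w=55) cum 612
  x=15 (S, w=50) cum 662
  x=18 (R, w=75) cum 737
⇒ x* = 9
y-coordinate, sorted with cumulative weight:
  y=0 (S, w=50) cum 50
  y=5 (T, w=55) cum 105
  y=5 (W, w=110) cum 215
  y=7 (V, w=2) cum 217
  y=8 (P, w=35) cum 252
  y=9 (R, w=75) cum 327
  y=17 (U, w=300) cum 627  ← median
  y=20 (Q, w=110) cum 737
⇒ y* = 17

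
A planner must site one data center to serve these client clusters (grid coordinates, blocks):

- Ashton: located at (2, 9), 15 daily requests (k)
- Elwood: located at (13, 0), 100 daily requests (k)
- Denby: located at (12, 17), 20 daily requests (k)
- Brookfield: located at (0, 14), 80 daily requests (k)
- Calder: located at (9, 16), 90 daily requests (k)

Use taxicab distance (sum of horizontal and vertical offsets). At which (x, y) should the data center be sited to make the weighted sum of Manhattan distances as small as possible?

Manhattan distance separates: Σwᵢ(|x−xᵢ|+|y−yᵢ|) = Σwᵢ|x−xᵢ| + Σwᵢ|y−yᵢ|, so x and y are optimised independently as 1-D weighted medians.
Total weight W = 305; half = 152.5.
x-coordinate, sorted with cumulative weight:
  x=0 (Brookfield, w=80) cum 80
  x=2 (Ashton, w=15) cum 95
  x=9 (Calder, w=90) cum 185  ← median
  x=12 (Denby, w=20) cum 205
  x=13 (Elwood, w=100) cum 305
⇒ x* = 9
y-coordinate, sorted with cumulative weight:
  y=0 (Elwood, w=100) cum 100
  y=9 (Ashton, w=15) cum 115
  y=14 (Brookfield, w=80) cum 195  ← median
  y=16 (Calder, w=90) cum 285
  y=17 (Denby, w=20) cum 305
⇒ y* = 14

(9, 14)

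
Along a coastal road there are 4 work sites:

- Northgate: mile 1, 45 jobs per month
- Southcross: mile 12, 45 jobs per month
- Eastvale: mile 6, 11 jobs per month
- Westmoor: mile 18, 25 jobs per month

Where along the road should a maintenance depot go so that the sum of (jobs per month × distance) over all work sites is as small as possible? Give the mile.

x = 12

For a sum of weighted absolute distances on a line, the optimum is the weighted median (not the mean). Total weight W = 126; half-weight = 63.
Sort by position and accumulate weight:
  mile 1 (Northgate, w=45) → cum 45
  mile 6 (Eastvale, w=11) → cum 56
  mile 12 (Southcross, w=45) → cum 101  ≥ 63 → median here
  mile 18 (Westmoor, w=25) → cum 126
Optimal location: mile 12.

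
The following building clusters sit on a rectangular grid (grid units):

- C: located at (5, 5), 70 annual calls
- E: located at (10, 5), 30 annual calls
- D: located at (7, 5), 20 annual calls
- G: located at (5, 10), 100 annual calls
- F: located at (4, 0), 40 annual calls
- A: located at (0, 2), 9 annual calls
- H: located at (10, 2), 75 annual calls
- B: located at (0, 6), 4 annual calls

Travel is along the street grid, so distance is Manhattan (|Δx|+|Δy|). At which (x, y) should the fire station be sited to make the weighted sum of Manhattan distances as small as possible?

(5, 5)

Manhattan distance separates: Σwᵢ(|x−xᵢ|+|y−yᵢ|) = Σwᵢ|x−xᵢ| + Σwᵢ|y−yᵢ|, so x and y are optimised independently as 1-D weighted medians.
Total weight W = 348; half = 174.
x-coordinate, sorted with cumulative weight:
  x=0 (A, w=9) cum 9
  x=0 (B, w=4) cum 13
  x=4 (F, w=40) cum 53
  x=5 (C, w=70) cum 123
  x=5 (G, w=100) cum 223  ← median
  x=7 (D, w=20) cum 243
  x=10 (E, w=30) cum 273
  x=10 (H, w=75) cum 348
⇒ x* = 5
y-coordinate, sorted with cumulative weight:
  y=0 (F, w=40) cum 40
  y=2 (A, w=9) cum 49
  y=2 (H, w=75) cum 124
  y=5 (C, w=70) cum 194  ← median
  y=5 (E, w=30) cum 224
  y=5 (D, w=20) cum 244
  y=6 (B, w=4) cum 248
  y=10 (G, w=100) cum 348
⇒ y* = 5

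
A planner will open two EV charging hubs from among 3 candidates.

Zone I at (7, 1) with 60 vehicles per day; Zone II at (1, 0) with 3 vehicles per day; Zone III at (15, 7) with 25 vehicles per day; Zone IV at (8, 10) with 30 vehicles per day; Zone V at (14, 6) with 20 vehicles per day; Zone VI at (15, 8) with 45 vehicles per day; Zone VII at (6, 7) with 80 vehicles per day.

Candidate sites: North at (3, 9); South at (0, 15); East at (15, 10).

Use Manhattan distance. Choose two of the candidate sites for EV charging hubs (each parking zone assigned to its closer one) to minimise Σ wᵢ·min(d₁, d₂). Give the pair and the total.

Evaluate every pair (each demand assigned to the nearer of the two):
  {North, East}: total = 1598
  {South, East}: total = 2503
  {North, South}: total = 2548
Best pair: {North, East} with total 1598.

{North, East}, total 1598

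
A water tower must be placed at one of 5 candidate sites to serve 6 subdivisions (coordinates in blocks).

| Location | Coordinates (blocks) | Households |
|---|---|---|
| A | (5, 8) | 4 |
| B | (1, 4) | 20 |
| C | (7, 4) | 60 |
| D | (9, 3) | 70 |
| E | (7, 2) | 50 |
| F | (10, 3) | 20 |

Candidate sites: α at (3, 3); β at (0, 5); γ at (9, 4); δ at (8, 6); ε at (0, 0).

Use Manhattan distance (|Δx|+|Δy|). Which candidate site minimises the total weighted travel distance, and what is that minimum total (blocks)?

γ, total 622 blocks

Total weighted distance at each candidate:
  α (3, 3): total = 1198
  β (0, 5): total = 2062
  γ (9, 4): total = 622
  δ (8, 6): total = 1010
  ε (0, 0): total = 2362
Minimum is at γ with total 622 blocks.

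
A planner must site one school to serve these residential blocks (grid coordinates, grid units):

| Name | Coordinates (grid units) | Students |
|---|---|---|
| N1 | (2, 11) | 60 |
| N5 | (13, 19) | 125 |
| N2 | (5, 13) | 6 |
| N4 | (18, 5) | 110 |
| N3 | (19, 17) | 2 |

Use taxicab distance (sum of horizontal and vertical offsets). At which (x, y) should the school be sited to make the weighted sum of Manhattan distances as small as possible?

(13, 11)

Manhattan distance separates: Σwᵢ(|x−xᵢ|+|y−yᵢ|) = Σwᵢ|x−xᵢ| + Σwᵢ|y−yᵢ|, so x and y are optimised independently as 1-D weighted medians.
Total weight W = 303; half = 151.5.
x-coordinate, sorted with cumulative weight:
  x=2 (N1, w=60) cum 60
  x=5 (N2, w=6) cum 66
  x=13 (N5, w=125) cum 191  ← median
  x=18 (N4, w=110) cum 301
  x=19 (N3, w=2) cum 303
⇒ x* = 13
y-coordinate, sorted with cumulative weight:
  y=5 (N4, w=110) cum 110
  y=11 (N1, w=60) cum 170  ← median
  y=13 (N2, w=6) cum 176
  y=17 (N3, w=2) cum 178
  y=19 (N5, w=125) cum 303
⇒ y* = 11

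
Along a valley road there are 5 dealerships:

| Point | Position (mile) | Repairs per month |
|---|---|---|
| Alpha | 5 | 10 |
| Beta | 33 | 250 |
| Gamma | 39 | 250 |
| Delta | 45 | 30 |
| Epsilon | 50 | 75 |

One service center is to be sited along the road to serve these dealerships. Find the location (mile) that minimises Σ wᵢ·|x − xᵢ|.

For a sum of weighted absolute distances on a line, the optimum is the weighted median (not the mean). Total weight W = 615; half-weight = 307.5.
Sort by position and accumulate weight:
  mile 5 (Alpha, w=10) → cum 10
  mile 33 (Beta, w=250) → cum 260
  mile 39 (Gamma, w=250) → cum 510  ≥ 307.5 → median here
  mile 45 (Delta, w=30) → cum 540
  mile 50 (Epsilon, w=75) → cum 615
Optimal location: mile 39.

x = 39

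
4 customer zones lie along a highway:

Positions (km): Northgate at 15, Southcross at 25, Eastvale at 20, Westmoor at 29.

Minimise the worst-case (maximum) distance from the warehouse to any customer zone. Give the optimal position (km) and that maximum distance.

location 22, max distance 7

The 1-center on a line is the midpoint of the two extreme points: leftmost at 15, rightmost at 29.
Optimal location = (15 + 29)/2 = 22; maximum distance = (29 − 15)/2 = 7.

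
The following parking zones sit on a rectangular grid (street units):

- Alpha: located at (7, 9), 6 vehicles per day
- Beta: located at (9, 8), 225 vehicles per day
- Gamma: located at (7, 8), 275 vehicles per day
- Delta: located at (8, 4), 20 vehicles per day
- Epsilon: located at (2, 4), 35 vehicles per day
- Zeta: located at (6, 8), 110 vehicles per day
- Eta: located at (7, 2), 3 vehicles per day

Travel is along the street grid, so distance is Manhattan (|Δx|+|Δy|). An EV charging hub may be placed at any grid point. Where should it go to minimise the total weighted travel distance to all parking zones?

Manhattan distance separates: Σwᵢ(|x−xᵢ|+|y−yᵢ|) = Σwᵢ|x−xᵢ| + Σwᵢ|y−yᵢ|, so x and y are optimised independently as 1-D weighted medians.
Total weight W = 674; half = 337.
x-coordinate, sorted with cumulative weight:
  x=2 (Epsilon, w=35) cum 35
  x=6 (Zeta, w=110) cum 145
  x=7 (Alpha, w=6) cum 151
  x=7 (Gamma, w=275) cum 426  ← median
  x=7 (Eta, w=3) cum 429
  x=8 (Delta, w=20) cum 449
  x=9 (Beta, w=225) cum 674
⇒ x* = 7
y-coordinate, sorted with cumulative weight:
  y=2 (Eta, w=3) cum 3
  y=4 (Delta, w=20) cum 23
  y=4 (Epsilon, w=35) cum 58
  y=8 (Beta, w=225) cum 283
  y=8 (Gamma, w=275) cum 558  ← median
  y=8 (Zeta, w=110) cum 668
  y=9 (Alpha, w=6) cum 674
⇒ y* = 8

(7, 8)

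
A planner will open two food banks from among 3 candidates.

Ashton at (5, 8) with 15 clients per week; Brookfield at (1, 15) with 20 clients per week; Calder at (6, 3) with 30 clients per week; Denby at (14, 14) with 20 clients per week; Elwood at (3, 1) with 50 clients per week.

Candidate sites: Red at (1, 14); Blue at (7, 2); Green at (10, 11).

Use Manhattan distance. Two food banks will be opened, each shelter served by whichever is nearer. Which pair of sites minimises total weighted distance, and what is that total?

Evaluate every pair (each demand assigned to the nearer of the two):
  {Red, Blue}: total = 710
  {Blue, Green}: total = 830
  {Red, Green}: total = 1390
Best pair: {Red, Blue} with total 710.

{Red, Blue}, total 710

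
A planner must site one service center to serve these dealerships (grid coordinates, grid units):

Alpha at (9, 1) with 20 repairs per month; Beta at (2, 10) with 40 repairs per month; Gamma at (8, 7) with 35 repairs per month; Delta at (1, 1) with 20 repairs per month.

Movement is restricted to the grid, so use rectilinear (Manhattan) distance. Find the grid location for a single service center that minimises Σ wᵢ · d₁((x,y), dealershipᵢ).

Manhattan distance separates: Σwᵢ(|x−xᵢ|+|y−yᵢ|) = Σwᵢ|x−xᵢ| + Σwᵢ|y−yᵢ|, so x and y are optimised independently as 1-D weighted medians.
Total weight W = 115; half = 57.5.
x-coordinate, sorted with cumulative weight:
  x=1 (Delta, w=20) cum 20
  x=2 (Beta, w=40) cum 60  ← median
  x=8 (Gamma, w=35) cum 95
  x=9 (Alpha, w=20) cum 115
⇒ x* = 2
y-coordinate, sorted with cumulative weight:
  y=1 (Alpha, w=20) cum 20
  y=1 (Delta, w=20) cum 40
  y=7 (Gamma, w=35) cum 75  ← median
  y=10 (Beta, w=40) cum 115
⇒ y* = 7

(2, 7)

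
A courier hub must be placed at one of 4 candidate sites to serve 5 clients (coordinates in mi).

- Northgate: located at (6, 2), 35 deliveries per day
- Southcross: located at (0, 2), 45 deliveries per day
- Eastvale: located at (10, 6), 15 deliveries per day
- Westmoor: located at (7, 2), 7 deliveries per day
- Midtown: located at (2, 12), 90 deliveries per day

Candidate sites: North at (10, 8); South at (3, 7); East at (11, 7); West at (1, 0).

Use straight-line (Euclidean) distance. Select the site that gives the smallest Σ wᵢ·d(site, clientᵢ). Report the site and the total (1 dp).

Total weighted distance at each candidate:
  North (10, 8): total = 1659.1
  South (3, 7): total = 1076.3
  East (11, 7): total = 1783.9
  West (1, 0): total = 1579.4
Minimum is at South with total 1076.3 mi.

South, total 1076.3 mi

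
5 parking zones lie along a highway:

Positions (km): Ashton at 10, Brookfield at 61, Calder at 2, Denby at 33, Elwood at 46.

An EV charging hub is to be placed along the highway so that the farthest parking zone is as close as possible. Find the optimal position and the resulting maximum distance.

location 31.5, max distance 29.5

The 1-center on a line is the midpoint of the two extreme points: leftmost at 2, rightmost at 61.
Optimal location = (2 + 61)/2 = 31.5; maximum distance = (61 − 2)/2 = 29.5.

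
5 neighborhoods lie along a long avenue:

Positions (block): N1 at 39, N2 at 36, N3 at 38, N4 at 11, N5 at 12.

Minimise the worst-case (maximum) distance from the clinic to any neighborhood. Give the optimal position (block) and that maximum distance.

location 25, max distance 14

The 1-center on a line is the midpoint of the two extreme points: leftmost at 11, rightmost at 39.
Optimal location = (11 + 39)/2 = 25; maximum distance = (39 − 11)/2 = 14.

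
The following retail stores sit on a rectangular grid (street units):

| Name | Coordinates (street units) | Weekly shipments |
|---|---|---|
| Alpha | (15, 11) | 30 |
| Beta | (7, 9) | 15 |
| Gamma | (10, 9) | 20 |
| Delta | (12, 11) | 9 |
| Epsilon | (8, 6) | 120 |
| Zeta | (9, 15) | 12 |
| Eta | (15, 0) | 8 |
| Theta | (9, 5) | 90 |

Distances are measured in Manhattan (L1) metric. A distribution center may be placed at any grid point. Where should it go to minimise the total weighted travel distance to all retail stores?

Manhattan distance separates: Σwᵢ(|x−xᵢ|+|y−yᵢ|) = Σwᵢ|x−xᵢ| + Σwᵢ|y−yᵢ|, so x and y are optimised independently as 1-D weighted medians.
Total weight W = 304; half = 152.
x-coordinate, sorted with cumulative weight:
  x=7 (Beta, w=15) cum 15
  x=8 (Epsilon, w=120) cum 135
  x=9 (Zeta, w=12) cum 147
  x=9 (Theta, w=90) cum 237  ← median
  x=10 (Gamma, w=20) cum 257
  x=12 (Delta, w=9) cum 266
  x=15 (Alpha, w=30) cum 296
  x=15 (Eta, w=8) cum 304
⇒ x* = 9
y-coordinate, sorted with cumulative weight:
  y=0 (Eta, w=8) cum 8
  y=5 (Theta, w=90) cum 98
  y=6 (Epsilon, w=120) cum 218  ← median
  y=9 (Beta, w=15) cum 233
  y=9 (Gamma, w=20) cum 253
  y=11 (Alpha, w=30) cum 283
  y=11 (Delta, w=9) cum 292
  y=15 (Zeta, w=12) cum 304
⇒ y* = 6

(9, 6)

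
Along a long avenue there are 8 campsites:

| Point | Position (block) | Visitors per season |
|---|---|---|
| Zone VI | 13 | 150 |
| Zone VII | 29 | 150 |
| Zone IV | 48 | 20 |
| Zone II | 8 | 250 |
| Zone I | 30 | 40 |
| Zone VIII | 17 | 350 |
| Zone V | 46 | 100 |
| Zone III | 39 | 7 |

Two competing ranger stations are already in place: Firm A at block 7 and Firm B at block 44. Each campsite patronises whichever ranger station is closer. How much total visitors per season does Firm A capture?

The indifferent point is the midpoint (7+44)/2 = 25.5; campsites left of it (closer to Firm A at 7) go to Firm A, those right go to Firm B.
  Zone II at 8 (w=250) → Firm A
  Zone VI at 13 (w=150) → Firm A
  Zone VIII at 17 (w=350) → Firm A
  Zone VII at 29 (w=150) → Firm B
  Zone I at 30 (w=40) → Firm B
  Zone III at 39 (w=7) → Firm B
  Zone V at 46 (w=100) → Firm B
  Zone IV at 48 (w=20) → Firm B
Firm A captures 750; Firm B captures 317.

750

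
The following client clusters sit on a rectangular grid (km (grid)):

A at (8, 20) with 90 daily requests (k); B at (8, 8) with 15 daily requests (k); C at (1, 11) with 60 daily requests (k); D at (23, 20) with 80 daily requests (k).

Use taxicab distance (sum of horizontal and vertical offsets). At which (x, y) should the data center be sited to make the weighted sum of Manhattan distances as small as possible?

(8, 20)

Manhattan distance separates: Σwᵢ(|x−xᵢ|+|y−yᵢ|) = Σwᵢ|x−xᵢ| + Σwᵢ|y−yᵢ|, so x and y are optimised independently as 1-D weighted medians.
Total weight W = 245; half = 122.5.
x-coordinate, sorted with cumulative weight:
  x=1 (C, w=60) cum 60
  x=8 (A, w=90) cum 150  ← median
  x=8 (B, w=15) cum 165
  x=23 (D, w=80) cum 245
⇒ x* = 8
y-coordinate, sorted with cumulative weight:
  y=8 (B, w=15) cum 15
  y=11 (C, w=60) cum 75
  y=20 (A, w=90) cum 165  ← median
  y=20 (D, w=80) cum 245
⇒ y* = 20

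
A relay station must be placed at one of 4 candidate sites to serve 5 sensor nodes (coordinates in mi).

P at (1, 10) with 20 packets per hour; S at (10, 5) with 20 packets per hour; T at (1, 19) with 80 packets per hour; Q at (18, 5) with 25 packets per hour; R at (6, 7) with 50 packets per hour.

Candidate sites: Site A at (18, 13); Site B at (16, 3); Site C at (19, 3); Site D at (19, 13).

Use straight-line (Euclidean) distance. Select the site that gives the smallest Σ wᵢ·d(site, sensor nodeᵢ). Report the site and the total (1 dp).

Site B, total 2821.3 mi

Total weighted distance at each candidate:
  Site A (18, 13): total = 2884.6
  Site B (16, 3): total = 2821.3
  Site C (19, 3): total = 3233.3
  Site D (19, 13): total = 3041.1
Minimum is at Site B with total 2821.3 mi.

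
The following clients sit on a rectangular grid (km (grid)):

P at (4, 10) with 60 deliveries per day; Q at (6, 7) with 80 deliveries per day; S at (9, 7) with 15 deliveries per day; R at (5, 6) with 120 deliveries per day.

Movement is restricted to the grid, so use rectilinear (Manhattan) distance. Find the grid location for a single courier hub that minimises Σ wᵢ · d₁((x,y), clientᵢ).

(5, 7)

Manhattan distance separates: Σwᵢ(|x−xᵢ|+|y−yᵢ|) = Σwᵢ|x−xᵢ| + Σwᵢ|y−yᵢ|, so x and y are optimised independently as 1-D weighted medians.
Total weight W = 275; half = 137.5.
x-coordinate, sorted with cumulative weight:
  x=4 (P, w=60) cum 60
  x=5 (R, w=120) cum 180  ← median
  x=6 (Q, w=80) cum 260
  x=9 (S, w=15) cum 275
⇒ x* = 5
y-coordinate, sorted with cumulative weight:
  y=6 (R, w=120) cum 120
  y=7 (Q, w=80) cum 200  ← median
  y=7 (S, w=15) cum 215
  y=10 (P, w=60) cum 275
⇒ y* = 7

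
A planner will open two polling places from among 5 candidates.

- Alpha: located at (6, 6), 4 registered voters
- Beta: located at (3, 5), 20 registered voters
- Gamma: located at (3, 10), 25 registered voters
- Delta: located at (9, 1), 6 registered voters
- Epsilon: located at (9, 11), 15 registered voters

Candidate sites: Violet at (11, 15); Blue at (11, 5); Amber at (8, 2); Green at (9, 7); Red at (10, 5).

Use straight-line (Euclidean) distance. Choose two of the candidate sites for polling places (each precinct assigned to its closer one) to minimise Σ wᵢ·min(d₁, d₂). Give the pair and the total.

{Amber, Green}, total 365.5

Evaluate every pair (each demand assigned to the nearer of the two):
  {Amber, Green}: total = 365.5
  {Green, Red}: total = 391.6
  {Blue, Green}: total = 393.7
  {Violet, Green}: total = 402.8
  {Violet, Amber}: total = 445.9
  {Amber, Red}: total = 447.9
  {Violet, Red}: total = 463.4
  {Blue, Amber}: total = 473.7
  {Blue, Red}: total = 487.5
  {Violet, Blue}: total = 510.2
Best pair: {Amber, Green} with total 365.5.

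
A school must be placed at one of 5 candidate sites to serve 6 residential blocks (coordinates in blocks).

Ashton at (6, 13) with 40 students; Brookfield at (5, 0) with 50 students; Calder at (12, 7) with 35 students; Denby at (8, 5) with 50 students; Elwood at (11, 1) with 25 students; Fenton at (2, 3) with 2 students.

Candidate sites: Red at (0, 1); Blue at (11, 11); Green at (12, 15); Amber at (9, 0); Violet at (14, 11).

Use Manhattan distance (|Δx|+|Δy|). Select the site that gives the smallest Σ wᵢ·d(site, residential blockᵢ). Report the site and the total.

Amber, total 1585 blocks

Total weighted distance at each candidate:
  Red (0, 1): total = 2533
  Blue (11, 11): total = 2039
  Green (12, 15): total = 2819
  Amber (9, 0): total = 1585
  Violet (14, 11): total = 2575
Minimum is at Amber with total 1585 blocks.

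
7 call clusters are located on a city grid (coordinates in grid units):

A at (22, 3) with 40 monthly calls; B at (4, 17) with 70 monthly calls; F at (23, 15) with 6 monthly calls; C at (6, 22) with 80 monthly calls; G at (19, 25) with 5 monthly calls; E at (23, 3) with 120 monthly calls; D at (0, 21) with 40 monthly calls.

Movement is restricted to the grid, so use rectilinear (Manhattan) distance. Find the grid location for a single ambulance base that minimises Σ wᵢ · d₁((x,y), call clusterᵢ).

(6, 17)

Manhattan distance separates: Σwᵢ(|x−xᵢ|+|y−yᵢ|) = Σwᵢ|x−xᵢ| + Σwᵢ|y−yᵢ|, so x and y are optimised independently as 1-D weighted medians.
Total weight W = 361; half = 180.5.
x-coordinate, sorted with cumulative weight:
  x=0 (D, w=40) cum 40
  x=4 (B, w=70) cum 110
  x=6 (C, w=80) cum 190  ← median
  x=19 (G, w=5) cum 195
  x=22 (A, w=40) cum 235
  x=23 (F, w=6) cum 241
  x=23 (E, w=120) cum 361
⇒ x* = 6
y-coordinate, sorted with cumulative weight:
  y=3 (A, w=40) cum 40
  y=3 (E, w=120) cum 160
  y=15 (F, w=6) cum 166
  y=17 (B, w=70) cum 236  ← median
  y=21 (D, w=40) cum 276
  y=22 (C, w=80) cum 356
  y=25 (G, w=5) cum 361
⇒ y* = 17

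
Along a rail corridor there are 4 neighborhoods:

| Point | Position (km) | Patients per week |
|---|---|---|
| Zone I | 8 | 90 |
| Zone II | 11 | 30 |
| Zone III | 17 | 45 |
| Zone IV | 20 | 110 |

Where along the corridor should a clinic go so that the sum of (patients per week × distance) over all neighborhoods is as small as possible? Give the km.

For a sum of weighted absolute distances on a line, the optimum is the weighted median (not the mean). Total weight W = 275; half-weight = 137.5.
Sort by position and accumulate weight:
  km 8 (Zone I, w=90) → cum 90
  km 11 (Zone II, w=30) → cum 120
  km 17 (Zone III, w=45) → cum 165  ≥ 137.5 → median here
  km 20 (Zone IV, w=110) → cum 275
Optimal location: km 17.

x = 17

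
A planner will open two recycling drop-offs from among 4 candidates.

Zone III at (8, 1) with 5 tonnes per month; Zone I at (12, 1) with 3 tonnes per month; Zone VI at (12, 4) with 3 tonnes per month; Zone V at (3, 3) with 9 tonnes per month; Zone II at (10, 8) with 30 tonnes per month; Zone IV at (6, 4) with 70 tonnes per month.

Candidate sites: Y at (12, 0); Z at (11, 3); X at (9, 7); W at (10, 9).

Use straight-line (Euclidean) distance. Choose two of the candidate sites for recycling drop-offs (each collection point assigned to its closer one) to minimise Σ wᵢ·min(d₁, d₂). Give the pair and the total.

{Z, X}, total 433.3

Evaluate every pair (each demand assigned to the nearer of the two):
  {Z, X}: total = 433.3
  {Y, X}: total = 439.9
  {X, W}: total = 455.2
  {Z, W}: total = 487.9
  {Y, W}: total = 596.8
  {Y, Z}: total = 607.2
Best pair: {Z, X} with total 433.3.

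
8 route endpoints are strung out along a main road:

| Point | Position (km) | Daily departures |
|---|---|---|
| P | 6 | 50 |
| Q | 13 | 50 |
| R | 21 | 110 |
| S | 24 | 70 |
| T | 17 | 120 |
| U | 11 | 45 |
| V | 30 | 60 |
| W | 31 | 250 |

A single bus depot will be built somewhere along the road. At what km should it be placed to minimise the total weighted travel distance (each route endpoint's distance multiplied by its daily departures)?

For a sum of weighted absolute distances on a line, the optimum is the weighted median (not the mean). Total weight W = 755; half-weight = 377.5.
Sort by position and accumulate weight:
  km 6 (P, w=50) → cum 50
  km 11 (U, w=45) → cum 95
  km 13 (Q, w=50) → cum 145
  km 17 (T, w=120) → cum 265
  km 21 (R, w=110) → cum 375
  km 24 (S, w=70) → cum 445  ≥ 377.5 → median here
  km 30 (V, w=60) → cum 505
  km 31 (W, w=250) → cum 755
Optimal location: km 24.

x = 24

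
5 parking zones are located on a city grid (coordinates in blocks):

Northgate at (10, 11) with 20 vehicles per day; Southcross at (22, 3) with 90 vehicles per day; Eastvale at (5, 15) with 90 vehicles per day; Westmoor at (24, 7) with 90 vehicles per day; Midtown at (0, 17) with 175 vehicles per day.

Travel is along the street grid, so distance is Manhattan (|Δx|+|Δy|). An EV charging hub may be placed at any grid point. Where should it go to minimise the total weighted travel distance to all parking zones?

(5, 15)

Manhattan distance separates: Σwᵢ(|x−xᵢ|+|y−yᵢ|) = Σwᵢ|x−xᵢ| + Σwᵢ|y−yᵢ|, so x and y are optimised independently as 1-D weighted medians.
Total weight W = 465; half = 232.5.
x-coordinate, sorted with cumulative weight:
  x=0 (Midtown, w=175) cum 175
  x=5 (Eastvale, w=90) cum 265  ← median
  x=10 (Northgate, w=20) cum 285
  x=22 (Southcross, w=90) cum 375
  x=24 (Westmoor, w=90) cum 465
⇒ x* = 5
y-coordinate, sorted with cumulative weight:
  y=3 (Southcross, w=90) cum 90
  y=7 (Westmoor, w=90) cum 180
  y=11 (Northgate, w=20) cum 200
  y=15 (Eastvale, w=90) cum 290  ← median
  y=17 (Midtown, w=175) cum 465
⇒ y* = 15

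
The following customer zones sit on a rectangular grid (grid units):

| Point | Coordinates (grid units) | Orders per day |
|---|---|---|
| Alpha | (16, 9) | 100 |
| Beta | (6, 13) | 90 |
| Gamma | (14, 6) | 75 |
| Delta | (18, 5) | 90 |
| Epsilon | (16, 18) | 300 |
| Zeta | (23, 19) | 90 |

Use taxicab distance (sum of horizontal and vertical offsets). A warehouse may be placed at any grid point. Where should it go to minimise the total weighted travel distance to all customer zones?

Manhattan distance separates: Σwᵢ(|x−xᵢ|+|y−yᵢ|) = Σwᵢ|x−xᵢ| + Σwᵢ|y−yᵢ|, so x and y are optimised independently as 1-D weighted medians.
Total weight W = 745; half = 372.5.
x-coordinate, sorted with cumulative weight:
  x=6 (Beta, w=90) cum 90
  x=14 (Gamma, w=75) cum 165
  x=16 (Alpha, w=100) cum 265
  x=16 (Epsilon, w=300) cum 565  ← median
  x=18 (Delta, w=90) cum 655
  x=23 (Zeta, w=90) cum 745
⇒ x* = 16
y-coordinate, sorted with cumulative weight:
  y=5 (Delta, w=90) cum 90
  y=6 (Gamma, w=75) cum 165
  y=9 (Alpha, w=100) cum 265
  y=13 (Beta, w=90) cum 355
  y=18 (Epsilon, w=300) cum 655  ← median
  y=19 (Zeta, w=90) cum 745
⇒ y* = 18

(16, 18)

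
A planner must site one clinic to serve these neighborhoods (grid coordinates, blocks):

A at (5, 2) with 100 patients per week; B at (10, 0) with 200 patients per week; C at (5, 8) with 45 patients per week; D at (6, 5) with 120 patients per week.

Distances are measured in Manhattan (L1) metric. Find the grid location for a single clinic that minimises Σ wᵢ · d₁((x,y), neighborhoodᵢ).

(6, 2)

Manhattan distance separates: Σwᵢ(|x−xᵢ|+|y−yᵢ|) = Σwᵢ|x−xᵢ| + Σwᵢ|y−yᵢ|, so x and y are optimised independently as 1-D weighted medians.
Total weight W = 465; half = 232.5.
x-coordinate, sorted with cumulative weight:
  x=5 (A, w=100) cum 100
  x=5 (C, w=45) cum 145
  x=6 (D, w=120) cum 265  ← median
  x=10 (B, w=200) cum 465
⇒ x* = 6
y-coordinate, sorted with cumulative weight:
  y=0 (B, w=200) cum 200
  y=2 (A, w=100) cum 300  ← median
  y=5 (D, w=120) cum 420
  y=8 (C, w=45) cum 465
⇒ y* = 2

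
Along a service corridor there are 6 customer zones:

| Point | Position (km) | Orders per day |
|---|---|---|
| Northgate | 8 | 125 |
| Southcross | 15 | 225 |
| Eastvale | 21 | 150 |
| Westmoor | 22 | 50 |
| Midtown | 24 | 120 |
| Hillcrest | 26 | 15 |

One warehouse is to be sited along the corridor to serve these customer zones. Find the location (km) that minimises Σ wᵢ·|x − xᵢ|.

For a sum of weighted absolute distances on a line, the optimum is the weighted median (not the mean). Total weight W = 685; half-weight = 342.5.
Sort by position and accumulate weight:
  km 8 (Northgate, w=125) → cum 125
  km 15 (Southcross, w=225) → cum 350  ≥ 342.5 → median here
  km 21 (Eastvale, w=150) → cum 500
  km 22 (Westmoor, w=50) → cum 550
  km 24 (Midtown, w=120) → cum 670
  km 26 (Hillcrest, w=15) → cum 685
Optimal location: km 15.

x = 15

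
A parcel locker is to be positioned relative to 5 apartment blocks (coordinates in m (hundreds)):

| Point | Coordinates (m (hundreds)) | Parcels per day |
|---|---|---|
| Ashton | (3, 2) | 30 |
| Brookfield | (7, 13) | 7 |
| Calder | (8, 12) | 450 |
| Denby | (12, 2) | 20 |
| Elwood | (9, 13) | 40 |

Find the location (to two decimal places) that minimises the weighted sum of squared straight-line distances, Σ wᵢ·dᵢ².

The minimiser of Σwᵢ‖p−pᵢ‖² is the weighted centroid p* = (Σwᵢpᵢ)/(Σwᵢ).
Σwᵢ = 547.
Σwᵢxᵢ = 30·3 + 7·7 + 450·8 + 20·12 + 40·9 = 4339.
Σwᵢyᵢ = 30·2 + 7·13 + 450·12 + 20·2 + 40·13 = 6111.
x* = 4339/547 = 7.93, y* = 6111/547 = 11.17.

(7.93, 11.17)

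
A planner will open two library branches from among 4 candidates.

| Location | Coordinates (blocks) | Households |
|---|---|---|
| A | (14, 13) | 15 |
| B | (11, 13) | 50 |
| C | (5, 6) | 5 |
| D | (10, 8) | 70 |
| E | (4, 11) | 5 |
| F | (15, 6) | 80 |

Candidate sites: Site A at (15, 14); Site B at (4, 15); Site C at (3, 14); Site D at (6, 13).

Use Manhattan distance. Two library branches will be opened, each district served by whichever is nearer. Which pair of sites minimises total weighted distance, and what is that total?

{Site A, Site D}, total 1610

Evaluate every pair (each demand assigned to the nearer of the two):
  {Site A, Site D}: total = 1610
  {Site A, Site B}: total = 1760
  {Site A, Site C}: total = 1760
  {Site B, Site D}: total = 2340
  {Site C, Site D}: total = 2340
  {Site B, Site C}: total = 3210
Best pair: {Site A, Site D} with total 1610.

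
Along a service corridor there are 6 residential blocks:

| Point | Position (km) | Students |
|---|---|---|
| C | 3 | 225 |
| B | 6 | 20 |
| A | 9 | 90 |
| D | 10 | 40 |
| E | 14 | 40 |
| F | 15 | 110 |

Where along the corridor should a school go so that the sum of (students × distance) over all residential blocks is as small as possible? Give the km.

For a sum of weighted absolute distances on a line, the optimum is the weighted median (not the mean). Total weight W = 525; half-weight = 262.5.
Sort by position and accumulate weight:
  km 3 (C, w=225) → cum 225
  km 6 (B, w=20) → cum 245
  km 9 (A, w=90) → cum 335  ≥ 262.5 → median here
  km 10 (D, w=40) → cum 375
  km 14 (E, w=40) → cum 415
  km 15 (F, w=110) → cum 525
Optimal location: km 9.

x = 9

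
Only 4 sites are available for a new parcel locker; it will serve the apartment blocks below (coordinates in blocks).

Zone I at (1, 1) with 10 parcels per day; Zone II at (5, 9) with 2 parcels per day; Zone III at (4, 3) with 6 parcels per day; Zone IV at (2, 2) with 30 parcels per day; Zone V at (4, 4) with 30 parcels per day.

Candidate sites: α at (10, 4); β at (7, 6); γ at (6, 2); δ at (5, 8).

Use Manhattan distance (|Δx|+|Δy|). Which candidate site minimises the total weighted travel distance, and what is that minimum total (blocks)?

Total weighted distance at each candidate:
  α (10, 4): total = 662
  β (7, 6): total = 576
  γ (6, 2): total = 334
  δ (5, 8): total = 568
Minimum is at γ with total 334 blocks.

γ, total 334 blocks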